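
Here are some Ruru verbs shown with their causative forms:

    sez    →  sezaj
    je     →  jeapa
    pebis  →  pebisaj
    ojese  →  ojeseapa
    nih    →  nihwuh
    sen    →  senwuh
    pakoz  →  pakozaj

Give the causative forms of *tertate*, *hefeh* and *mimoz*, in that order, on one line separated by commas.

tertateapa, hefehwuh, mimozaj

The alternation tracks the final sound of the stem — -aj when the stem ends in a sibilant (*sez*, *pebis*, *pakoz*); -wuh when the stem ends in a non-sibilant consonant (*nih*, *sen*); -apa when the stem ends in a vowel (*je*, *ojese*).
*tertate*: final sound = /e/, a vowel → -apa → *tertateapa*.
Since the final sound of *hefeh* is /h/ (a non-sibilant consonant), it takes -wuh, giving *hefehwuh*.
Since the final sound of *mimoz* is /z/ (a sibilant), it takes -aj, giving *mimozaj*.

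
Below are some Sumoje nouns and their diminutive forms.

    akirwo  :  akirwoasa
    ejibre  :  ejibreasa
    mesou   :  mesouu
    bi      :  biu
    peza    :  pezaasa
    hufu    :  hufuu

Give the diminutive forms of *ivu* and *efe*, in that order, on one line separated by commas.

ivuu, efeasa

The alternation tracks the last vowel of the stem — -u when the last vowel of the stem is a high vowel (*mesou*, *bi*, *hufu*); -asa when the last vowel of the stem is a non-high vowel (*akirwo*, *ejibre*, *peza*).
The last vowel of *ivu* is /u/, which is a high vowel, so the suffix is -u, giving *ivuu*.
*efe* — last vowel /e/ (a non-high vowel) → -asa → *efeasa*.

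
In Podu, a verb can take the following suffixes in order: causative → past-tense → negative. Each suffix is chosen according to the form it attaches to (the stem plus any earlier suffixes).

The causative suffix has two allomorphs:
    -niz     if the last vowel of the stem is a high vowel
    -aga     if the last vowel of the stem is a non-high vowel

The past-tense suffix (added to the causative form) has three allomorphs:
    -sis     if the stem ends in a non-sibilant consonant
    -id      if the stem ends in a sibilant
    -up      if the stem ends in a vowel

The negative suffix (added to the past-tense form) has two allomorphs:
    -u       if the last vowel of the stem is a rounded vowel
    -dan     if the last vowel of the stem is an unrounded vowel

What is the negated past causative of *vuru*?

*vuru* — last vowel /u/ (a high vowel) → -niz → *vuruniz*.
Since the final sound of the causative form *vuruniz* is /z/ (a sibilant), it takes -id, giving *vurunizid*.
The past-tense form *vurunizid* — last vowel /i/ (an unrounded vowel) → -dan → *vuruniziddan*.

vuruniziddan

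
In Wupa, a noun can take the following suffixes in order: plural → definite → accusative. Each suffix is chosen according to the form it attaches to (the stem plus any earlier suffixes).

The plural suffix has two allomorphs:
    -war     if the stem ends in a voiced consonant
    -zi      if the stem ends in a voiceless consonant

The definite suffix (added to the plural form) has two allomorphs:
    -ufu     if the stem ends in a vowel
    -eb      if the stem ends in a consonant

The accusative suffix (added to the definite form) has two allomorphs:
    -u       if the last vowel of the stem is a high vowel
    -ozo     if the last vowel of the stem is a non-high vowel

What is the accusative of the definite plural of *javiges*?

javigesziufuu

The final consonant of *javiges* is /s/, which is voiceless, so the plural suffix is -zi, giving *javigeszi*.
Since the final sound of the plural form *javigeszi* is /i/ (a vowel), it takes -ufu, giving *javigesziufu*.
The last vowel of the definite form *javigesziufu* is /u/, which is a high vowel, so the accusative suffix is -u, giving *javigesziufuu*.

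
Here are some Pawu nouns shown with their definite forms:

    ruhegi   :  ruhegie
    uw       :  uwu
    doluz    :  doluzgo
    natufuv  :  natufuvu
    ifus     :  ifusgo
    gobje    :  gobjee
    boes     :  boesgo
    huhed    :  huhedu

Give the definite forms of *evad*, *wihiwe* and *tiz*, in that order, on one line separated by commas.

evadu, wihiwee, tizgo

Looking at the final sound of each stem: -go when the stem ends in a sibilant (*doluz*, *ifus*, *boes*); -u when the stem ends in a non-sibilant consonant (*uw*, *natufuv*, *huhed*); -e when the stem ends in a vowel (*ruhegi*, *gobje*).
*evad* — final sound /d/ (a non-sibilant consonant) → -u → *evadu*.
Since the final sound of *wihiwe* is /e/ (a vowel), it takes -e, giving *wihiwee*.
*tiz* — final sound /z/ (a sibilant) → -go → *tizgo*.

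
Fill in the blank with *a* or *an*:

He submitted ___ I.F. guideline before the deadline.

an

The indefinite article is chosen by the initial *sound* of the following word, not its spelling.
The initialism *I.F.* is read letter by letter; the first letter, I, is pronounced /aɪ/, which begins with a vowel sound.
So the article is *an*: He submitted an I.F. guideline before the deadline.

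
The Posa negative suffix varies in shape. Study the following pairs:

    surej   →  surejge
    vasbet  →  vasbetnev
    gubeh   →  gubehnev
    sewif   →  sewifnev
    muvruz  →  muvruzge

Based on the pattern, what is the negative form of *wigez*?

The pattern is voicing of the final consonant: -nev when the stem ends in a voiceless consonant (*vasbet*, *gubeh*, *sewif*); -ge when the stem ends in a voiced consonant (*surej*, *muvruz*).
*wigez*: final consonant = /z/, voiced → -ge → *wigezge*.

wigezge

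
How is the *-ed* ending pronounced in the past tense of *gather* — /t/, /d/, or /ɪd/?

The stem *gather* ends in a voiced sound other than /d/.
The -ed suffix is realized as /ɪd/ after /t, d/; as /t/ after other voiceless consonants; and as /d/ after other voiced sounds.
So -ed on *gather* is pronounced /d/.

/d/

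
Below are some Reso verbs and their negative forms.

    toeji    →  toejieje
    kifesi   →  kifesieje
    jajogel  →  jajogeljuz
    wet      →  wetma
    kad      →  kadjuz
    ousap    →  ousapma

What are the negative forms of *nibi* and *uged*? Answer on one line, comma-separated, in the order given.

The suffix is conditioned by the final sound: -ma when the stem ends in a voiceless consonant (*wet*, *ousap*); -juz when the stem ends in a voiced consonant (*jajogel*, *kad*); -eje when the stem ends in a vowel (*toeji*, *kifesi*).
Since the final sound of *nibi* is /i/ (a vowel), it takes -eje, giving *nibieje*.
Since the final sound of *uged* is /d/ (a voiced consonant), it takes -juz, giving *ugedjuz*.

nibieje, ugedjuz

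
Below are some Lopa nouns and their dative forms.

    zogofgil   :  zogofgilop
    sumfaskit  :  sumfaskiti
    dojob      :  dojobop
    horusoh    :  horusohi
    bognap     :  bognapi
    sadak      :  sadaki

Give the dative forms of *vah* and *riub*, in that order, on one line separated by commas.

vahi, riubop

The pattern is voicing of the final consonant: -i when the stem ends in a voiceless consonant (*sumfaskit*, *horusoh*, *bognap*, *sadak*); -op when the stem ends in a voiced consonant (*zogofgil*, *dojob*).
*vah*: final consonant = /h/, voiceless → -i → *vahi*.
*riub* — final consonant /b/ (voiced) → -op → *riubop*.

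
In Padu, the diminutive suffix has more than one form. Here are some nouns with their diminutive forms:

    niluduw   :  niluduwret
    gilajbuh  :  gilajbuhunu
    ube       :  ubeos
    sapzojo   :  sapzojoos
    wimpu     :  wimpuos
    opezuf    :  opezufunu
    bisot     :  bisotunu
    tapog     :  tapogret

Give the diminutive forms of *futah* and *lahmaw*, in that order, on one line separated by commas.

The alternation tracks the final sound of the stem — -unu when the stem ends in a voiceless consonant (*gilajbuh*, *opezuf*, *bisot*); -ret when the stem ends in a voiced consonant (*niluduw*, *tapog*); -os when the stem ends in a vowel (*ube*, *sapzojo*, *wimpu*).
Since the final sound of *futah* is /h/ (a voiceless consonant), it takes -unu, giving *futahunu*.
Since the final sound of *lahmaw* is /w/ (a voiced consonant), it takes -ret, giving *lahmawret*.

futahunu, lahmawret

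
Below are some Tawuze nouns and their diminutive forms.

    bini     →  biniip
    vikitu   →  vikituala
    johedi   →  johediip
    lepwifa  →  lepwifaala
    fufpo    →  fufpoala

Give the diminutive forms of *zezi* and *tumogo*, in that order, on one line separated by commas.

zeziip, tumogoala

Looking at the last vowel of each stem: -ip when the last vowel of the stem is a front vowel (*bini*, *johedi*); -ala when the last vowel of the stem is a back vowel (*vikitu*, *lepwifa*, *fufpo*).
*zezi*: last vowel = /i/, a front vowel → -ip → *zeziip*.
The last vowel of *tumogo* is /o/, which is a back vowel, so the suffix is -ala, giving *tumogoala*.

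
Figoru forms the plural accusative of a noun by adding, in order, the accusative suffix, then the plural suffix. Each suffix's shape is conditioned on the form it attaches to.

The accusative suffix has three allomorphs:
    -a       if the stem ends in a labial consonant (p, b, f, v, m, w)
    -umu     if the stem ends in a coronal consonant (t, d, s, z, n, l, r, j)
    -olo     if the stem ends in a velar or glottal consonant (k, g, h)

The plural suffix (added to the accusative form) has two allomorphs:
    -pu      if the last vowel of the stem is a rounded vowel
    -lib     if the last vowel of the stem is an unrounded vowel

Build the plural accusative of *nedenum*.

nedenumalib

*nedenum*: final consonant = /m/, labial → -a → *nedenuma*.
The accusative form *nedenuma*: last vowel = /a/, an unrounded vowel → -lib → *nedenumalib*.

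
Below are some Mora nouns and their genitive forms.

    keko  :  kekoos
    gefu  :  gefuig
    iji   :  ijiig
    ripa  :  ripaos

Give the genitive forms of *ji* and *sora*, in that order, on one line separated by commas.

The alternation tracks the last vowel of the stem — -ig when the last vowel of the stem is a high vowel (*gefu*, *iji*); -os when the last vowel of the stem is a non-high vowel (*keko*, *ripa*).
The last vowel of *ji* is /i/, which is a high vowel, so the suffix is -ig, giving *jiig*.
The last vowel of *sora* is /a/, which is a non-high vowel, so the suffix is -os, giving *soraos*.

jiig, soraos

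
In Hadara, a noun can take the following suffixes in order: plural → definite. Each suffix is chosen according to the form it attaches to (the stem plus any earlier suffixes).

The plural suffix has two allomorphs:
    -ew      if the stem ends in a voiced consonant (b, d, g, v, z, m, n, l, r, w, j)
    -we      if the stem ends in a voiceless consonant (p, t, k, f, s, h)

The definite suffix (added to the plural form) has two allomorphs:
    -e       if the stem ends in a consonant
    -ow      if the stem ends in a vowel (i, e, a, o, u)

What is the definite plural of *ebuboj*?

*ebuboj* — final consonant /j/ (voiced) → -ew → *ebubojew*.
The final sound of the plural form *ebubojew* is /w/, which is a consonant, so the definite suffix is -e, giving *ebubojewe*.

ebubojewe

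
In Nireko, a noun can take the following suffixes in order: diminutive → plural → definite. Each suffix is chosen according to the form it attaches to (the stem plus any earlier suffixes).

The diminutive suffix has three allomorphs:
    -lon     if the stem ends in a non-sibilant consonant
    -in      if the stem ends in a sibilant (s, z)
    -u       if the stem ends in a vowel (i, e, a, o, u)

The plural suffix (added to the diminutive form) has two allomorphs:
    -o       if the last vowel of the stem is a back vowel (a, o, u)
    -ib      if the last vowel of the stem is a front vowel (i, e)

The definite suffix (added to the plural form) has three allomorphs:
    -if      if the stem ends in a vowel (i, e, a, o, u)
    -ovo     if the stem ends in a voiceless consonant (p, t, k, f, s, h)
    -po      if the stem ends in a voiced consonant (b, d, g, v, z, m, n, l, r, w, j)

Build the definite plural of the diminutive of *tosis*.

tosisinibpo

*tosis*: final sound = /s/, a sibilant → -in → *tosisin*.
Since the last vowel of the diminutive form *tosisin* is /i/ (a front vowel), it takes -ib, giving *tosisinib*.
Since the final sound of the plural form *tosisinib* is /b/ (a voiced consonant), it takes -po, giving *tosisinibpo*.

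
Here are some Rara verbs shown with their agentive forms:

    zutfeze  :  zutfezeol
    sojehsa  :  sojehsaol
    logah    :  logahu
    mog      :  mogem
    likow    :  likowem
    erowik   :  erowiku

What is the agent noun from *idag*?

idagem

The suffix is conditioned by the final sound: -u when the stem ends in a voiceless consonant (*logah*, *erowik*); -em when the stem ends in a voiced consonant (*mog*, *likow*); -ol when the stem ends in a vowel (*zutfeze*, *sojehsa*).
The final sound of *idag* is /g/, which is a voiced consonant, so the suffix is -em, giving *idagem*.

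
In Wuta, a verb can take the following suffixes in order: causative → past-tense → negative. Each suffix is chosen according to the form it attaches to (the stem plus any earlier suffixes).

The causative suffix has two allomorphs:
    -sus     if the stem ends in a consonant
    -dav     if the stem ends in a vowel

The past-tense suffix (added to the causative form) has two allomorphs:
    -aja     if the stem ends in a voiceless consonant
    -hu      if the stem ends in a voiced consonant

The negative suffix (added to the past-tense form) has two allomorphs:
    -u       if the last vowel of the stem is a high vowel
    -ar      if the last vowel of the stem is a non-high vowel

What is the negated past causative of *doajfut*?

The final sound of *doajfut* is /t/, which is a consonant, so the causative suffix is -sus, giving *doajfutsus*.
The causative form *doajfutsus* — final consonant /s/ (voiceless) → -aja → *doajfutsusaja*.
The past-tense form *doajfutsusaja* — last vowel /a/ (a non-high vowel) → -ar → *doajfutsusajaar*.

doajfutsusajaar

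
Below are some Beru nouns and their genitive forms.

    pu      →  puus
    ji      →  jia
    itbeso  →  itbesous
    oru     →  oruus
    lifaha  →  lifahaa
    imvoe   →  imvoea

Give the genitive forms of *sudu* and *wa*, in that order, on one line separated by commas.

suduus, waa

The alternation tracks the last vowel of the stem — -us when the last vowel of the stem is a rounded vowel (*pu*, *itbeso*, *oru*); -a when the last vowel of the stem is an unrounded vowel (*ji*, *lifaha*, *imvoe*).
*sudu*: last vowel = /u/, a rounded vowel → -us → *suduus*.
*wa* — last vowel /a/ (an unrounded vowel) → -a → *waa*.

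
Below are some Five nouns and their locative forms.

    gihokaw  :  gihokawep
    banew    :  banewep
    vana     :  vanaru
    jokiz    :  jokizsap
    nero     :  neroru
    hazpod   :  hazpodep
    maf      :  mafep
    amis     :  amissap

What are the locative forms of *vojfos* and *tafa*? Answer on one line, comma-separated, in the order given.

The alternation tracks the final sound of the stem — -sap when the stem ends in a sibilant (*jokiz*, *amis*); -ep when the stem ends in a non-sibilant consonant (*gihokaw*, *banew*, *hazpod*, *maf*); -ru when the stem ends in a vowel (*vana*, *nero*).
*vojfos* — final sound /s/ (a sibilant) → -sap → *vojfossap*.
*tafa* — final sound /a/ (a vowel) → -ru → *tafaru*.

vojfossap, tafaru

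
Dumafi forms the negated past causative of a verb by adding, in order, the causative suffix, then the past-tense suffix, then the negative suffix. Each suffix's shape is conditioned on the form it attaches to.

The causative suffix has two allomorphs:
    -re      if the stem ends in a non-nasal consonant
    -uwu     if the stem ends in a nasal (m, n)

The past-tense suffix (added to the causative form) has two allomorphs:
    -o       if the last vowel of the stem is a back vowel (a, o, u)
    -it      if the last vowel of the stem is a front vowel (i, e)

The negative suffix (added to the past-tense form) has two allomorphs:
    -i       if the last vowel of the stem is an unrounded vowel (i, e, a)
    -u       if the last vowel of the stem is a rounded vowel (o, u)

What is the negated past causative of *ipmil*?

ipmilreiti

*ipmil* — final consonant /l/ (non-nasal) → -re → *ipmilre*.
Since the last vowel of the causative form *ipmilre* is /e/ (a front vowel), it takes -it, giving *ipmilreit*.
The past-tense form *ipmilreit* — last vowel /i/ (an unrounded vowel) → -i → *ipmilreiti*.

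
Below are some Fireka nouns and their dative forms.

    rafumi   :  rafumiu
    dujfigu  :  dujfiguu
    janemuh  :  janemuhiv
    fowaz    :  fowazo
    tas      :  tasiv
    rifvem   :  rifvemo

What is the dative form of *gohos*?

The alternation tracks the final sound of the stem — -iv when the stem ends in a voiceless consonant (*janemuh*, *tas*); -o when the stem ends in a voiced consonant (*fowaz*, *rifvem*); -u when the stem ends in a vowel (*rafumi*, *dujfigu*).
The final sound of *gohos* is /s/, which is a voiceless consonant, so the suffix is -iv, giving *gohosiv*.

gohosiv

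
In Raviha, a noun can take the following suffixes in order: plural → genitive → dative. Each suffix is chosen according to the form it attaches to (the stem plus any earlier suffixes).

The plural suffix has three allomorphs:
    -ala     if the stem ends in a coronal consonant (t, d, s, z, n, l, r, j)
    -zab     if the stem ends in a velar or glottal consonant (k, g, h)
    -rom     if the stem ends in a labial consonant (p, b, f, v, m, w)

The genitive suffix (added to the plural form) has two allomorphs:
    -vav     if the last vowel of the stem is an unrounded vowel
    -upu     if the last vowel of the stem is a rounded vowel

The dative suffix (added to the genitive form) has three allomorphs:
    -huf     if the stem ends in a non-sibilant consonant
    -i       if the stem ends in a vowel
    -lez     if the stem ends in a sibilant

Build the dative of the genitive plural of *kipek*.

*kipek*: final consonant = /k/, velar/glottal → -zab → *kipekzab*.
Since the last vowel of the plural form *kipekzab* is /a/ (an unrounded vowel), it takes -vav, giving *kipekzabvav*.
Since the final sound of the genitive form *kipekzabvav* is /v/ (a non-sibilant consonant), it takes -huf, giving *kipekzabvavhuf*.

kipekzabvavhuf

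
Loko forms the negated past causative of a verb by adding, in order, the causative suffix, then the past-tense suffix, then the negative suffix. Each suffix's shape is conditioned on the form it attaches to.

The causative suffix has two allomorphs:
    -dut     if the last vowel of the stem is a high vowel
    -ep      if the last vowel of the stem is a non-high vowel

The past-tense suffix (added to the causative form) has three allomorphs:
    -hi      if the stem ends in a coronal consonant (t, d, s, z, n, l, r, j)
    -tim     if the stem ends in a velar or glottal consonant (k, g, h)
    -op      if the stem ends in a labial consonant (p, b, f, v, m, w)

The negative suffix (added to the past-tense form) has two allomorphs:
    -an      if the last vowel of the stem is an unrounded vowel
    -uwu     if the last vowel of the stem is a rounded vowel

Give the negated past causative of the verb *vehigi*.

Since the last vowel of *vehigi* is /i/ (a high vowel), it takes -dut, giving *vehigidut*.
The causative form *vehigidut*: final consonant = /t/, coronal → -hi → *vehigiduthi*.
The last vowel of the past-tense form *vehigiduthi* is /i/, which is an unrounded vowel, so the negative suffix is -an, giving *vehigiduthian*.

vehigiduthian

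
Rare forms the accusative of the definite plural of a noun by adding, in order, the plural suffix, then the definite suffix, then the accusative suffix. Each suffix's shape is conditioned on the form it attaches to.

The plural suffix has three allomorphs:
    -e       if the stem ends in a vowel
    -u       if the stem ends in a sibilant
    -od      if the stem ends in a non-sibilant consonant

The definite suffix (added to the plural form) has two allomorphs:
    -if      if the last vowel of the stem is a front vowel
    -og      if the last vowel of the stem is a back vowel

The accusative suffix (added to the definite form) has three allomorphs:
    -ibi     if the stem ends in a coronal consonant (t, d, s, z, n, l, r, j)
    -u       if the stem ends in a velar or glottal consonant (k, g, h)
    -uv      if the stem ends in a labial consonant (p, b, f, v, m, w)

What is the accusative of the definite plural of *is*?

*is*: final sound = /s/, a sibilant → -u → *isu*.
The plural form *isu*: last vowel = /u/, a back vowel → -og → *isuog*.
The definite form *isuog*: final consonant = /g/, velar/glottal → -u → *isuogu*.

isuogu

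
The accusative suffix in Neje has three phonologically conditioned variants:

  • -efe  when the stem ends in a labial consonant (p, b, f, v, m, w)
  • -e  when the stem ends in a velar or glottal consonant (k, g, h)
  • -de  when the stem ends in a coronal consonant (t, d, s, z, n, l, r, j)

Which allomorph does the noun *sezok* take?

-e

*sezok* — final consonant /k/ (velar/glottal) → -e.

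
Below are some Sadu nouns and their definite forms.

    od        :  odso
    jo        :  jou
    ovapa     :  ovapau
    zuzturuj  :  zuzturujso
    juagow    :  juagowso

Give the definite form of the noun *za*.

zau

Looking at the final sound of each stem: -so when the stem ends in a consonant (*od*, *zuzturuj*, *juagow*); -u when the stem ends in a vowel (*jo*, *ovapa*).
*za* — final sound /a/ (a vowel) → -u → *zau*.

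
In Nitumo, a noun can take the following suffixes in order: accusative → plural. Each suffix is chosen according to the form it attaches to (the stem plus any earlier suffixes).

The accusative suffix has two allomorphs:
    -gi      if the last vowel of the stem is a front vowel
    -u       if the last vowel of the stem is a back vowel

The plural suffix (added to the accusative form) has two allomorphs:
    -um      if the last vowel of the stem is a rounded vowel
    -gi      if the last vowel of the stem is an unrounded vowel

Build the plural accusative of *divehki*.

*divehki* — last vowel /i/ (a front vowel) → -gi → *divehkigi*.
The accusative form *divehkigi* — last vowel /i/ (an unrounded vowel) → -gi → *divehkigigi*.

divehkigigi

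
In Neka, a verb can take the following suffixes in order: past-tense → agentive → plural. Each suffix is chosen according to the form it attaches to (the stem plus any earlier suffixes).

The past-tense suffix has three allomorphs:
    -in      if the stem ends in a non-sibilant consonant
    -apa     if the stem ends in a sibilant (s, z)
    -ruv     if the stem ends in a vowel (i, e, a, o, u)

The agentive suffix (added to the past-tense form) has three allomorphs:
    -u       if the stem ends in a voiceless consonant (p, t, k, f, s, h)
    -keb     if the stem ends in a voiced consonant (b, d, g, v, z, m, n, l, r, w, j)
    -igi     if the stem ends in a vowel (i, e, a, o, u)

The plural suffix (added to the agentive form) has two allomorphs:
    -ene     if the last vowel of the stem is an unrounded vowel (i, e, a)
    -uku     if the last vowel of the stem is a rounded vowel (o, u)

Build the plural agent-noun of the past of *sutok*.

*sutok*: final sound = /k/, a non-sibilant consonant → -in → *sutokin*.
The past-tense form *sutokin*: final sound = /n/, a voiced consonant → -keb → *sutokinkeb*.
The agentive form *sutokinkeb*: last vowel = /e/, an unrounded vowel → -ene → *sutokinkebene*.

sutokinkebene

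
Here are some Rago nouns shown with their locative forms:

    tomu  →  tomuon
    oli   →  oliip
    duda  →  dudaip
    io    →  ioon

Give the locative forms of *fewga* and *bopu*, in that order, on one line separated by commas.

fewgaip, bopuon

The suffix is conditioned by the last vowel: -on when the last vowel of the stem is a rounded vowel (*tomu*, *io*); -ip when the last vowel of the stem is an unrounded vowel (*oli*, *duda*).
*fewga*: last vowel = /a/, an unrounded vowel → -ip → *fewgaip*.
Since the last vowel of *bopu* is /u/ (a rounded vowel), it takes -on, giving *bopuon*.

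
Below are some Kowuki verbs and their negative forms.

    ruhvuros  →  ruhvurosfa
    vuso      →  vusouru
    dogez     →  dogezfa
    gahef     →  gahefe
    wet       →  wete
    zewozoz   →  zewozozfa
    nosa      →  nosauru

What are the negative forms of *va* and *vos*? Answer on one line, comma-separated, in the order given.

The suffix is conditioned by the final sound: -fa when the stem ends in a sibilant (*ruhvuros*, *dogez*, *zewozoz*); -e when the stem ends in a non-sibilant consonant (*gahef*, *wet*); -uru when the stem ends in a vowel (*vuso*, *nosa*).
*va*: final sound = /a/, a vowel → -uru → *vauru*.
*vos* — final sound /s/ (a sibilant) → -fa → *vosfa*.

vauru, vosfa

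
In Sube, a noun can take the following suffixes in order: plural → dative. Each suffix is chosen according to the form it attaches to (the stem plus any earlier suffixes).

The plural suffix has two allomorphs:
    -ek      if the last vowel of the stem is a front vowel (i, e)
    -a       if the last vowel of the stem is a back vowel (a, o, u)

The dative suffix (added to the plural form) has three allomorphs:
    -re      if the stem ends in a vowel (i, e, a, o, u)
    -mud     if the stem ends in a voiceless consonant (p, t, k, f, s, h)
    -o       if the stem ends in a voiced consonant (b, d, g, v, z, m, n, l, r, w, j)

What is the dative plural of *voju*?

vojuare

The last vowel of *voju* is /u/, which is a back vowel, so the plural suffix is -a, giving *vojua*.
The final sound of the plural form *vojua* is /a/, which is a vowel, so the dative suffix is -re, giving *vojuare*.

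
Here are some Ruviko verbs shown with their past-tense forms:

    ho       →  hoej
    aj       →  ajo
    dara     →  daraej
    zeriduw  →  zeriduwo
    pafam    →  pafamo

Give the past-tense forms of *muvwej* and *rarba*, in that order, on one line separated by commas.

The alternation tracks the final sound of the stem — -o when the stem ends in a consonant (*aj*, *zeriduw*, *pafam*); -ej when the stem ends in a vowel (*ho*, *dara*).
The final sound of *muvwej* is /j/, which is a consonant, so the suffix is -o, giving *muvwejo*.
Since the final sound of *rarba* is /a/ (a vowel), it takes -ej, giving *rarbaej*.

muvwejo, rarbaej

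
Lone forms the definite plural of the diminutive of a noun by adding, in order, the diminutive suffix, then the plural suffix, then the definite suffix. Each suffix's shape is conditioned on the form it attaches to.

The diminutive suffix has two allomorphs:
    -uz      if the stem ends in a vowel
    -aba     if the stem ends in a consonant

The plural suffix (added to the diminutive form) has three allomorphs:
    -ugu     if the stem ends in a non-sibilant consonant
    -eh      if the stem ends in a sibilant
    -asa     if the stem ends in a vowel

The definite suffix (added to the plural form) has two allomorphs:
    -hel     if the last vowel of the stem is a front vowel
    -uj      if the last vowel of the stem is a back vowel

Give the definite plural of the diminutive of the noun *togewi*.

The final sound of *togewi* is /i/, which is a vowel, so the diminutive suffix is -uz, giving *togewiuz*.
The final sound of the diminutive form *togewiuz* is /z/, which is a sibilant, so the plural suffix is -eh, giving *togewiuzeh*.
Since the last vowel of the plural form *togewiuzeh* is /e/ (a front vowel), it takes -hel, giving *togewiuzehhel*.

togewiuzehhel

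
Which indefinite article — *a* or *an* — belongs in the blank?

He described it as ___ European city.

a

The indefinite article is chosen by the initial *sound* of the following word, not its spelling.
*European* begins with the sound /jʊ/ (eu pronounced /jʊ/) — a consonant sound.
So the article is *a*: He described it as a European city.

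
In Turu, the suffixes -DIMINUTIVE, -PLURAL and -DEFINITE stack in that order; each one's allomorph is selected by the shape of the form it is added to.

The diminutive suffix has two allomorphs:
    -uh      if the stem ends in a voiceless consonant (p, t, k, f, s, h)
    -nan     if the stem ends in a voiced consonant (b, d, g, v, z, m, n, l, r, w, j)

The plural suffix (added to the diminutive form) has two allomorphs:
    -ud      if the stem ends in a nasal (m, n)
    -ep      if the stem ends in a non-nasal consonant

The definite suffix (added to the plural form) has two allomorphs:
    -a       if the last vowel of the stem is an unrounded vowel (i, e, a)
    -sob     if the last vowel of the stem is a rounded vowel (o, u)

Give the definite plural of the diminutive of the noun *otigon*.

otigonnanudsob

Since the final consonant of *otigon* is /n/ (voiced), it takes -nan, giving *otigonnan*.
The diminutive form *otigonnan* — final consonant /n/ (a nasal) → -ud → *otigonnanud*.
The plural form *otigonnanud*: last vowel = /u/, a rounded vowel → -sob → *otigonnanudsob*.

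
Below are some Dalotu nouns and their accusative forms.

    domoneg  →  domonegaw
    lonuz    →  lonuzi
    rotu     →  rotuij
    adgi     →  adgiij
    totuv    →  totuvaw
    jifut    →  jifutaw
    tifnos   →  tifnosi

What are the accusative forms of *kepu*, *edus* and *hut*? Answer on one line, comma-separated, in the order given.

The pattern is sibilance of the final sound: -i when the stem ends in a sibilant (*lonuz*, *tifnos*); -aw when the stem ends in a non-sibilant consonant (*domoneg*, *totuv*, *jifut*); -ij when the stem ends in a vowel (*rotu*, *adgi*).
*kepu* — final sound /u/ (a vowel) → -ij → *kepuij*.
The final sound of *edus* is /s/, which is a sibilant, so the suffix is -i, giving *edusi*.
Since the final sound of *hut* is /t/ (a non-sibilant consonant), it takes -aw, giving *hutaw*.

kepuij, edusi, hutaw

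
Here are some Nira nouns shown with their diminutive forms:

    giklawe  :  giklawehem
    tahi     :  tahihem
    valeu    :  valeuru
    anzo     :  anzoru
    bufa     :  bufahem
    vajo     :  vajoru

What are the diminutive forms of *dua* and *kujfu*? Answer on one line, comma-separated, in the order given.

The alternation tracks the last vowel of the stem — -ru when the last vowel of the stem is a rounded vowel (*valeu*, *anzo*, *vajo*); -hem when the last vowel of the stem is an unrounded vowel (*giklawe*, *tahi*, *bufa*).
Since the last vowel of *dua* is /a/ (an unrounded vowel), it takes -hem, giving *duahem*.
*kujfu* — last vowel /u/ (a rounded vowel) → -ru → *kujfuru*.

duahem, kujfuru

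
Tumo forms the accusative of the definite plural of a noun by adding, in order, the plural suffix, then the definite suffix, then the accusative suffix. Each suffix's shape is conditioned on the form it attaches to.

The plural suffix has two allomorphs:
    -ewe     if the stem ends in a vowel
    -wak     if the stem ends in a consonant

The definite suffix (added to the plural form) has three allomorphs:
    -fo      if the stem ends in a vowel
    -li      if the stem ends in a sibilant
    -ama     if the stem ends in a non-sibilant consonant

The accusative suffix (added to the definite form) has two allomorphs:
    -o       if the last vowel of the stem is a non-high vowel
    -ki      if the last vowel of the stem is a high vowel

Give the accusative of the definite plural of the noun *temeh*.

*temeh*: final sound = /h/, a consonant → -wak → *temehwak*.
The final sound of the plural form *temehwak* is /k/, which is a non-sibilant consonant, so the definite suffix is -ama, giving *temehwakama*.
The definite form *temehwakama*: last vowel = /a/, a non-high vowel → -o → *temehwakamao*.

temehwakamao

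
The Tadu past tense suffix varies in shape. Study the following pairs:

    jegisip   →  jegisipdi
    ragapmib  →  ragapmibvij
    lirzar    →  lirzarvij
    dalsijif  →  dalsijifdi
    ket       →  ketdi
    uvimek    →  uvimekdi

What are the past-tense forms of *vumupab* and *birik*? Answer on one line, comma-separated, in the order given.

vumupabvij, birikdi

Looking at the final consonant of each stem: -di when the stem ends in a voiceless consonant (*jegisip*, *dalsijif*, *ket*, *uvimek*); -vij when the stem ends in a voiced consonant (*ragapmib*, *lirzar*).
The final consonant of *vumupab* is /b/, which is voiced, so the suffix is -vij, giving *vumupabvij*.
*birik*: final consonant = /k/, voiceless → -di → *birikdi*.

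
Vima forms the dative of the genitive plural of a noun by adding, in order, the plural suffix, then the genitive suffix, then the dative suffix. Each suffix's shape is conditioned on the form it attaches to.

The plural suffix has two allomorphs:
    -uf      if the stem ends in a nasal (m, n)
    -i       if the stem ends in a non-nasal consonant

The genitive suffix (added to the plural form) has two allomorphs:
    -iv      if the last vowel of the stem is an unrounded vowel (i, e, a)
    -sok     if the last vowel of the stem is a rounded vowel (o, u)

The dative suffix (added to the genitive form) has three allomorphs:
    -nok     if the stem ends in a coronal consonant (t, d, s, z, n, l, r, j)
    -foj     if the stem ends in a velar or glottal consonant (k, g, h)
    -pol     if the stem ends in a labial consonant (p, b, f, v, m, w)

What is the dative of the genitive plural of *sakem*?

*sakem*: final consonant = /m/, a nasal → -uf → *sakemuf*.
The plural form *sakemuf*: last vowel = /u/, a rounded vowel → -sok → *sakemufsok*.
The genitive form *sakemufsok*: final consonant = /k/, velar/glottal → -foj → *sakemufsokfoj*.

sakemufsokfoj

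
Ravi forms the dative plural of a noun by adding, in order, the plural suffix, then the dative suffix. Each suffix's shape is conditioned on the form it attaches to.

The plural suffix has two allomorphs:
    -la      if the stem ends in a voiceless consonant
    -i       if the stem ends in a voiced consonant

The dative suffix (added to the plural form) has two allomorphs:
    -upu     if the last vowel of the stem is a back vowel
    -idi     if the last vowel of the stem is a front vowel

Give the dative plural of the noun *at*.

Since the final consonant of *at* is /t/ (voiceless), it takes -la, giving *atla*.
The plural form *atla* — last vowel /a/ (a back vowel) → -upu → *atlaupu*.

atlaupu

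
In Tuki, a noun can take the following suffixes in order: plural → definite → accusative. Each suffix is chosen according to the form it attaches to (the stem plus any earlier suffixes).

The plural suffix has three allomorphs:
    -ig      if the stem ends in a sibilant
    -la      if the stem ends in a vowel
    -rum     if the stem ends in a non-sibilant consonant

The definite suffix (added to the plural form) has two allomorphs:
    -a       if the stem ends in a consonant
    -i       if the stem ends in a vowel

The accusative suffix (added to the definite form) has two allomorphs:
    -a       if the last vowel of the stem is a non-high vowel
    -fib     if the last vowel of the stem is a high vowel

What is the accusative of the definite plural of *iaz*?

*iaz* — final sound /z/ (a sibilant) → -ig → *iazig*.
The plural form *iazig*: final sound = /g/, a consonant → -a → *iaziga*.
The definite form *iaziga* — last vowel /a/ (a non-high vowel) → -a → *iazigaa*.

iazigaa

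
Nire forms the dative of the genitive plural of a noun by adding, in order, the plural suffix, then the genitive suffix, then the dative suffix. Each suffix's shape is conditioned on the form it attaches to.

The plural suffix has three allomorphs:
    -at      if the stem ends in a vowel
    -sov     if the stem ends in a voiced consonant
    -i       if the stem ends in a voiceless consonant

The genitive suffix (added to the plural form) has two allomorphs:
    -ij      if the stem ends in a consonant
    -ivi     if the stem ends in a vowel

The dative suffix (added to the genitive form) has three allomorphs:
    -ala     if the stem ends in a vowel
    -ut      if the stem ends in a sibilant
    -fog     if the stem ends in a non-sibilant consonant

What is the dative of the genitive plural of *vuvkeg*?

The final sound of *vuvkeg* is /g/, which is a voiced consonant, so the plural suffix is -sov, giving *vuvkegsov*.
The plural form *vuvkegsov*: final sound = /v/, a consonant → -ij → *vuvkegsovij*.
Since the final sound of the genitive form *vuvkegsovij* is /j/ (a non-sibilant consonant), it takes -fog, giving *vuvkegsovijfog*.

vuvkegsovijfog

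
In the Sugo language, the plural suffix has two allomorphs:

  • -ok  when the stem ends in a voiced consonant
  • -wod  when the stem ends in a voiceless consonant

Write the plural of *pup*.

pupwod

*pup* — final consonant /p/ (voiceless) → -wod → *pupwod*.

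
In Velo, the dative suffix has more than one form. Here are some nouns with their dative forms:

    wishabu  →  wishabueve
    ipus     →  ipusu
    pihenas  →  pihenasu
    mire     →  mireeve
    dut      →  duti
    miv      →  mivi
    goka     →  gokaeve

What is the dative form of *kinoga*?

The alternation tracks the final sound of the stem — -u when the stem ends in a sibilant (*ipus*, *pihenas*); -i when the stem ends in a non-sibilant consonant (*dut*, *miv*); -eve when the stem ends in a vowel (*wishabu*, *mire*, *goka*).
The final sound of *kinoga* is /a/, which is a vowel, so the suffix is -eve, giving *kinogaeve*.

kinogaeve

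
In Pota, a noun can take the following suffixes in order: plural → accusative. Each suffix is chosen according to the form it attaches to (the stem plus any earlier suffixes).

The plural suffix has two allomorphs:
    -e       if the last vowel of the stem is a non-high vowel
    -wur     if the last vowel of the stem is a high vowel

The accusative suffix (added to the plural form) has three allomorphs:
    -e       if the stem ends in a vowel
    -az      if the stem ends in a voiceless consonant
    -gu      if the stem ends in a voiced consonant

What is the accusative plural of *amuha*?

The last vowel of *amuha* is /a/, which is a non-high vowel, so the plural suffix is -e, giving *amuhae*.
The plural form *amuhae* — final sound /e/ (a vowel) → -e → *amuhaee*.

amuhaee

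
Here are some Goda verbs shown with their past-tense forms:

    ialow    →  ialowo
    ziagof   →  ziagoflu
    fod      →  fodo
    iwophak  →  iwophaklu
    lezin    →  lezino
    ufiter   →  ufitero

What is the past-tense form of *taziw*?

Looking at the final consonant of each stem: -lu when the stem ends in a voiceless consonant (*ziagof*, *iwophak*); -o when the stem ends in a voiced consonant (*ialow*, *fod*, *lezin*, *ufiter*).
The final consonant of *taziw* is /w/, which is voiced, so the suffix is -o, giving *taziwo*.

taziwo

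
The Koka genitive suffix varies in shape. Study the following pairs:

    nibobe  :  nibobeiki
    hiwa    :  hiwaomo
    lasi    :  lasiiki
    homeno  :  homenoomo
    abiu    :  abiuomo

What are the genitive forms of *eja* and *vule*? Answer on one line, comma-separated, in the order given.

ejaomo, vuleiki

The pattern is front/back vowel harmony: -iki when the last vowel of the stem is a front vowel (*nibobe*, *lasi*); -omo when the last vowel of the stem is a back vowel (*hiwa*, *homeno*, *abiu*).
Since the last vowel of *eja* is /a/ (a back vowel), it takes -omo, giving *ejaomo*.
The last vowel of *vule* is /e/, which is a front vowel, so the suffix is -iki, giving *vuleiki*.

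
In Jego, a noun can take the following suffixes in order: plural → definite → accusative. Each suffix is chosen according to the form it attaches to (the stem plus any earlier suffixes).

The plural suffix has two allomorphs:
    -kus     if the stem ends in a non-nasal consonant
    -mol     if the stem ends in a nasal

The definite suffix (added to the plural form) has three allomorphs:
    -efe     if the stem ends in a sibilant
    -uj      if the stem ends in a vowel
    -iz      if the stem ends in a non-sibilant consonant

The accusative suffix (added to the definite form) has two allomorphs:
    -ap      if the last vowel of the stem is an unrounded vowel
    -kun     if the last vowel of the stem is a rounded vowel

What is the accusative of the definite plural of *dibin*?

dibinmolizap

*dibin* — final consonant /n/ (a nasal) → -mol → *dibinmol*.
The final sound of the plural form *dibinmol* is /l/, which is a non-sibilant consonant, so the definite suffix is -iz, giving *dibinmoliz*.
The definite form *dibinmoliz* — last vowel /i/ (an unrounded vowel) → -ap → *dibinmolizap*.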